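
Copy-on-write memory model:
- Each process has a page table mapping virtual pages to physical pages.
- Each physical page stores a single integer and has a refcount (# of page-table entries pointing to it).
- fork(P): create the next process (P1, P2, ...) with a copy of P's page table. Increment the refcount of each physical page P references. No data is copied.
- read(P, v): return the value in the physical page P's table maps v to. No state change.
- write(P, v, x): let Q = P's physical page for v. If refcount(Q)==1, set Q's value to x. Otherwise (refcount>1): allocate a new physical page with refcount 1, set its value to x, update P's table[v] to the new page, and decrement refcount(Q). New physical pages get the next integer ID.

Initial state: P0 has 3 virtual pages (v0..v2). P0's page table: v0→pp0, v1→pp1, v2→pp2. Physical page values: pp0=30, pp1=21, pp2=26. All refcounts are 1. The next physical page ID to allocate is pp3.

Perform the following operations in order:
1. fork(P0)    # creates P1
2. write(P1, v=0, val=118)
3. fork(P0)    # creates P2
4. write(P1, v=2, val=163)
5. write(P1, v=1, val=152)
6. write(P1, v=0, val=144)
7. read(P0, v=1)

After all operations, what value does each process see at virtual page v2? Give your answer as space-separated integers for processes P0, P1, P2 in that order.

Op 1: fork(P0) -> P1. 3 ppages; refcounts: pp0:2 pp1:2 pp2:2
Op 2: write(P1, v0, 118). refcount(pp0)=2>1 -> COPY to pp3. 4 ppages; refcounts: pp0:1 pp1:2 pp2:2 pp3:1
Op 3: fork(P0) -> P2. 4 ppages; refcounts: pp0:2 pp1:3 pp2:3 pp3:1
Op 4: write(P1, v2, 163). refcount(pp2)=3>1 -> COPY to pp4. 5 ppages; refcounts: pp0:2 pp1:3 pp2:2 pp3:1 pp4:1
Op 5: write(P1, v1, 152). refcount(pp1)=3>1 -> COPY to pp5. 6 ppages; refcounts: pp0:2 pp1:2 pp2:2 pp3:1 pp4:1 pp5:1
Op 6: write(P1, v0, 144). refcount(pp3)=1 -> write in place. 6 ppages; refcounts: pp0:2 pp1:2 pp2:2 pp3:1 pp4:1 pp5:1
Op 7: read(P0, v1) -> 21. No state change.
P0: v2 -> pp2 = 26
P1: v2 -> pp4 = 163
P2: v2 -> pp2 = 26

Answer: 26 163 26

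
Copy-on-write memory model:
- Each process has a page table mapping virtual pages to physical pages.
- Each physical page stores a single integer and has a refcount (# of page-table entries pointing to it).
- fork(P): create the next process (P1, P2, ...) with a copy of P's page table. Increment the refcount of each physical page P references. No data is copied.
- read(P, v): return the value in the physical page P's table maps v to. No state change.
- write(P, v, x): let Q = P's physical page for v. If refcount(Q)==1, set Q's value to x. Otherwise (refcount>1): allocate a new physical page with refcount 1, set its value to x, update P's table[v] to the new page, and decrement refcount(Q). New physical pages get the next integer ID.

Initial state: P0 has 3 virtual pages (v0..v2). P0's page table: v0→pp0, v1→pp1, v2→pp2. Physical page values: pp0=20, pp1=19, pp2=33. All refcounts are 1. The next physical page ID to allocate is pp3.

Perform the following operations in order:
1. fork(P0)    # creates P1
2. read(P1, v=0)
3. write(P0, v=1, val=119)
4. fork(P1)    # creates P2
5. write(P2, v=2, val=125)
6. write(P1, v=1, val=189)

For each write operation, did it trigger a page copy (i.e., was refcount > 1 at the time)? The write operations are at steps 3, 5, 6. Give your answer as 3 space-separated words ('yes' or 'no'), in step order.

Op 1: fork(P0) -> P1. 3 ppages; refcounts: pp0:2 pp1:2 pp2:2
Op 2: read(P1, v0) -> 20. No state change.
Op 3: write(P0, v1, 119). refcount(pp1)=2>1 -> COPY to pp3. 4 ppages; refcounts: pp0:2 pp1:1 pp2:2 pp3:1
Op 4: fork(P1) -> P2. 4 ppages; refcounts: pp0:3 pp1:2 pp2:3 pp3:1
Op 5: write(P2, v2, 125). refcount(pp2)=3>1 -> COPY to pp4. 5 ppages; refcounts: pp0:3 pp1:2 pp2:2 pp3:1 pp4:1
Op 6: write(P1, v1, 189). refcount(pp1)=2>1 -> COPY to pp5. 6 ppages; refcounts: pp0:3 pp1:1 pp2:2 pp3:1 pp4:1 pp5:1

yes yes yes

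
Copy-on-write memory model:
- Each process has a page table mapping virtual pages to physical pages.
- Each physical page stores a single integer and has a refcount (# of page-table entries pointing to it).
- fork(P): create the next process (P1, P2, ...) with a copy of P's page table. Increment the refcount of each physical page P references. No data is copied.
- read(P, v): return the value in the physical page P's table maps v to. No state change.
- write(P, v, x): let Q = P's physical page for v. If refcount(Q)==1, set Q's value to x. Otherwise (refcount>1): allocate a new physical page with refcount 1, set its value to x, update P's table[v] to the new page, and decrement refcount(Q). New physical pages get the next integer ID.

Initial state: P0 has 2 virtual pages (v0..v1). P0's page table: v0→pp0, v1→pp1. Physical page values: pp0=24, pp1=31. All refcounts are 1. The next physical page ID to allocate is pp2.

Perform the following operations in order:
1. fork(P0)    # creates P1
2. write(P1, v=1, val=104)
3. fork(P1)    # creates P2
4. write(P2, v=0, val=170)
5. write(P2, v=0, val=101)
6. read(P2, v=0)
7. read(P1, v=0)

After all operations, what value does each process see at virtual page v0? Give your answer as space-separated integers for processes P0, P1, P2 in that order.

Op 1: fork(P0) -> P1. 2 ppages; refcounts: pp0:2 pp1:2
Op 2: write(P1, v1, 104). refcount(pp1)=2>1 -> COPY to pp2. 3 ppages; refcounts: pp0:2 pp1:1 pp2:1
Op 3: fork(P1) -> P2. 3 ppages; refcounts: pp0:3 pp1:1 pp2:2
Op 4: write(P2, v0, 170). refcount(pp0)=3>1 -> COPY to pp3. 4 ppages; refcounts: pp0:2 pp1:1 pp2:2 pp3:1
Op 5: write(P2, v0, 101). refcount(pp3)=1 -> write in place. 4 ppages; refcounts: pp0:2 pp1:1 pp2:2 pp3:1
Op 6: read(P2, v0) -> 101. No state change.
Op 7: read(P1, v0) -> 24. No state change.
P0: v0 -> pp0 = 24
P1: v0 -> pp0 = 24
P2: v0 -> pp3 = 101

Answer: 24 24 101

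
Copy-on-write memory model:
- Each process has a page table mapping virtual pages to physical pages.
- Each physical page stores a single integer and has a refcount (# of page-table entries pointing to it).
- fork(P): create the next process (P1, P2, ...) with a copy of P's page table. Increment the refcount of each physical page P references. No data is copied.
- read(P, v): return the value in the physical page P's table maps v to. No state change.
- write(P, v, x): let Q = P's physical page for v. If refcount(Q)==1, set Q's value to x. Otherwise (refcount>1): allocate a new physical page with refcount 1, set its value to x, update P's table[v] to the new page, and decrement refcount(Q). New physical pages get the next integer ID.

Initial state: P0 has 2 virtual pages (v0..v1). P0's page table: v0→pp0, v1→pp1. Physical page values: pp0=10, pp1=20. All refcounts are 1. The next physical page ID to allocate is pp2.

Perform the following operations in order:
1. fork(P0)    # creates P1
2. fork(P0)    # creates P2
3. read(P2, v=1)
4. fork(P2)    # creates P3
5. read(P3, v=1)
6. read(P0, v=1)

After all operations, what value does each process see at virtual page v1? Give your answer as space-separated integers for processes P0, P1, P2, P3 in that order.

Answer: 20 20 20 20

Derivation:
Op 1: fork(P0) -> P1. 2 ppages; refcounts: pp0:2 pp1:2
Op 2: fork(P0) -> P2. 2 ppages; refcounts: pp0:3 pp1:3
Op 3: read(P2, v1) -> 20. No state change.
Op 4: fork(P2) -> P3. 2 ppages; refcounts: pp0:4 pp1:4
Op 5: read(P3, v1) -> 20. No state change.
Op 6: read(P0, v1) -> 20. No state change.
P0: v1 -> pp1 = 20
P1: v1 -> pp1 = 20
P2: v1 -> pp1 = 20
P3: v1 -> pp1 = 20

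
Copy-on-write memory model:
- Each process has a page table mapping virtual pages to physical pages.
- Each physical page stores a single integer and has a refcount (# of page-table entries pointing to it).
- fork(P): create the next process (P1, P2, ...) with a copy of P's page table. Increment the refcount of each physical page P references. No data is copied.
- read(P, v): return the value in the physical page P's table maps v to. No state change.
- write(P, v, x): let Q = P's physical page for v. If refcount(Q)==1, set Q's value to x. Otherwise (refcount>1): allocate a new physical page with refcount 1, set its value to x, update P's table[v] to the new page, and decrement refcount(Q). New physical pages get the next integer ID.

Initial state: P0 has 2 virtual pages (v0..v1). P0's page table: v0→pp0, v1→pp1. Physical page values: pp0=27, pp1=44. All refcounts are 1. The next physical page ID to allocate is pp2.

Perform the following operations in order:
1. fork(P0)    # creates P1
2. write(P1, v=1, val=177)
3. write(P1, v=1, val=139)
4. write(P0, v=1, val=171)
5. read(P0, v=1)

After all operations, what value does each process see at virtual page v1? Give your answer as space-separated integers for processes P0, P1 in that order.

Answer: 171 139

Derivation:
Op 1: fork(P0) -> P1. 2 ppages; refcounts: pp0:2 pp1:2
Op 2: write(P1, v1, 177). refcount(pp1)=2>1 -> COPY to pp2. 3 ppages; refcounts: pp0:2 pp1:1 pp2:1
Op 3: write(P1, v1, 139). refcount(pp2)=1 -> write in place. 3 ppages; refcounts: pp0:2 pp1:1 pp2:1
Op 4: write(P0, v1, 171). refcount(pp1)=1 -> write in place. 3 ppages; refcounts: pp0:2 pp1:1 pp2:1
Op 5: read(P0, v1) -> 171. No state change.
P0: v1 -> pp1 = 171
P1: v1 -> pp2 = 139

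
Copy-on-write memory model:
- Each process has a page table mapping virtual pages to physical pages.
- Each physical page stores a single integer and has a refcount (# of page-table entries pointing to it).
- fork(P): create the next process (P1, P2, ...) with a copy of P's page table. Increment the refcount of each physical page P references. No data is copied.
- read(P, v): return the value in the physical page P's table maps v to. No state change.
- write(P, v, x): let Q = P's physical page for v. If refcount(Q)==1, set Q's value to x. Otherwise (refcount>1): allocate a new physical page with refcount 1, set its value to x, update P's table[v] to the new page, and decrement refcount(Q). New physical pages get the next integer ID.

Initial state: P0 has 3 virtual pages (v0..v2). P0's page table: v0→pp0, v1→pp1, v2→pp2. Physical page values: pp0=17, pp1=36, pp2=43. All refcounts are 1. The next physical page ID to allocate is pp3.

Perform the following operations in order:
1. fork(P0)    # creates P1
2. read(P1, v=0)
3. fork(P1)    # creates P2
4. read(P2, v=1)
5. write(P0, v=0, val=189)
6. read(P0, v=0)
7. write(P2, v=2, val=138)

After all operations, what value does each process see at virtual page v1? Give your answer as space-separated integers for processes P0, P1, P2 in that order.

Op 1: fork(P0) -> P1. 3 ppages; refcounts: pp0:2 pp1:2 pp2:2
Op 2: read(P1, v0) -> 17. No state change.
Op 3: fork(P1) -> P2. 3 ppages; refcounts: pp0:3 pp1:3 pp2:3
Op 4: read(P2, v1) -> 36. No state change.
Op 5: write(P0, v0, 189). refcount(pp0)=3>1 -> COPY to pp3. 4 ppages; refcounts: pp0:2 pp1:3 pp2:3 pp3:1
Op 6: read(P0, v0) -> 189. No state change.
Op 7: write(P2, v2, 138). refcount(pp2)=3>1 -> COPY to pp4. 5 ppages; refcounts: pp0:2 pp1:3 pp2:2 pp3:1 pp4:1
P0: v1 -> pp1 = 36
P1: v1 -> pp1 = 36
P2: v1 -> pp1 = 36

Answer: 36 36 36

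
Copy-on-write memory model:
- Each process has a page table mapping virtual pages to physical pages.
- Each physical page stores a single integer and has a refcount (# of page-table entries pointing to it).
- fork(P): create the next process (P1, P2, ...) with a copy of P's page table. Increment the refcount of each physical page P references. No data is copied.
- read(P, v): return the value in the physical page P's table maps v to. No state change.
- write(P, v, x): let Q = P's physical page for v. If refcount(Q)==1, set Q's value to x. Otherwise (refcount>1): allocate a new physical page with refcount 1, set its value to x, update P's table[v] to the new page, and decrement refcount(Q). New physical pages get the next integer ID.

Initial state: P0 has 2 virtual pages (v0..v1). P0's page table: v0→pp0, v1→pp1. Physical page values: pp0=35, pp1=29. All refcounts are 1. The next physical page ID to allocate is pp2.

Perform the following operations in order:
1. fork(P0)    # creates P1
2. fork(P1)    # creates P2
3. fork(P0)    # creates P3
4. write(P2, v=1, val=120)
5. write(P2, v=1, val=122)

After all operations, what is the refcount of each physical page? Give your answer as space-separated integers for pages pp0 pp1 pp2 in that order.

Answer: 4 3 1

Derivation:
Op 1: fork(P0) -> P1. 2 ppages; refcounts: pp0:2 pp1:2
Op 2: fork(P1) -> P2. 2 ppages; refcounts: pp0:3 pp1:3
Op 3: fork(P0) -> P3. 2 ppages; refcounts: pp0:4 pp1:4
Op 4: write(P2, v1, 120). refcount(pp1)=4>1 -> COPY to pp2. 3 ppages; refcounts: pp0:4 pp1:3 pp2:1
Op 5: write(P2, v1, 122). refcount(pp2)=1 -> write in place. 3 ppages; refcounts: pp0:4 pp1:3 pp2:1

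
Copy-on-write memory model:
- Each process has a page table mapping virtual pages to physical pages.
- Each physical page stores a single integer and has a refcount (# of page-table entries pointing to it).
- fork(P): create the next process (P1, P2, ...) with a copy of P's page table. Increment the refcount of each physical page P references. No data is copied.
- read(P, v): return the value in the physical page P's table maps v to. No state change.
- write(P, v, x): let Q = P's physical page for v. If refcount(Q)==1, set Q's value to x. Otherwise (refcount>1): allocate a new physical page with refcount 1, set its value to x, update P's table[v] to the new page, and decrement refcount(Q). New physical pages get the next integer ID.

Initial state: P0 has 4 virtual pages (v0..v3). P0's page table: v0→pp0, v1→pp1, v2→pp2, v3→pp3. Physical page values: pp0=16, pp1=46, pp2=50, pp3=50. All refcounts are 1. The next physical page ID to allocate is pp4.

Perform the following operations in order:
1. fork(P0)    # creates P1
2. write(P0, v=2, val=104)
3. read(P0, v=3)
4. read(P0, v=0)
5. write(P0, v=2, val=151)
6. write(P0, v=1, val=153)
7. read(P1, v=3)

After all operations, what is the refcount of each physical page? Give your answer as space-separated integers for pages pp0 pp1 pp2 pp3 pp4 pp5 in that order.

Answer: 2 1 1 2 1 1

Derivation:
Op 1: fork(P0) -> P1. 4 ppages; refcounts: pp0:2 pp1:2 pp2:2 pp3:2
Op 2: write(P0, v2, 104). refcount(pp2)=2>1 -> COPY to pp4. 5 ppages; refcounts: pp0:2 pp1:2 pp2:1 pp3:2 pp4:1
Op 3: read(P0, v3) -> 50. No state change.
Op 4: read(P0, v0) -> 16. No state change.
Op 5: write(P0, v2, 151). refcount(pp4)=1 -> write in place. 5 ppages; refcounts: pp0:2 pp1:2 pp2:1 pp3:2 pp4:1
Op 6: write(P0, v1, 153). refcount(pp1)=2>1 -> COPY to pp5. 6 ppages; refcounts: pp0:2 pp1:1 pp2:1 pp3:2 pp4:1 pp5:1
Op 7: read(P1, v3) -> 50. No state change.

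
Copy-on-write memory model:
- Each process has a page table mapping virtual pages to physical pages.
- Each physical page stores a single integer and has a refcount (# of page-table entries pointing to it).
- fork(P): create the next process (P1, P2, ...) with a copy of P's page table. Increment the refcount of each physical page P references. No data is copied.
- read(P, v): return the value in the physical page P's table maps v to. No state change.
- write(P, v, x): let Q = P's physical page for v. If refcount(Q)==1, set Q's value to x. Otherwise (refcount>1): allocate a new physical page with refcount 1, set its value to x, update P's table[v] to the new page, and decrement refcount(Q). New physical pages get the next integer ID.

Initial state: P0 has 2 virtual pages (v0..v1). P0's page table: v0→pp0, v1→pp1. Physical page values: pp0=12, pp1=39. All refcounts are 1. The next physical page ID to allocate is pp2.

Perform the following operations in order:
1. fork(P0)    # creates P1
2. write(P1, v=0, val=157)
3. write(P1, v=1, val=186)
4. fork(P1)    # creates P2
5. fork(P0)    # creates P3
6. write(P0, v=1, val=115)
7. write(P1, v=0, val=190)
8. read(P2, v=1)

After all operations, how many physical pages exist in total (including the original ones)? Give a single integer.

Answer: 6

Derivation:
Op 1: fork(P0) -> P1. 2 ppages; refcounts: pp0:2 pp1:2
Op 2: write(P1, v0, 157). refcount(pp0)=2>1 -> COPY to pp2. 3 ppages; refcounts: pp0:1 pp1:2 pp2:1
Op 3: write(P1, v1, 186). refcount(pp1)=2>1 -> COPY to pp3. 4 ppages; refcounts: pp0:1 pp1:1 pp2:1 pp3:1
Op 4: fork(P1) -> P2. 4 ppages; refcounts: pp0:1 pp1:1 pp2:2 pp3:2
Op 5: fork(P0) -> P3. 4 ppages; refcounts: pp0:2 pp1:2 pp2:2 pp3:2
Op 6: write(P0, v1, 115). refcount(pp1)=2>1 -> COPY to pp4. 5 ppages; refcounts: pp0:2 pp1:1 pp2:2 pp3:2 pp4:1
Op 7: write(P1, v0, 190). refcount(pp2)=2>1 -> COPY to pp5. 6 ppages; refcounts: pp0:2 pp1:1 pp2:1 pp3:2 pp4:1 pp5:1
Op 8: read(P2, v1) -> 186. No state change.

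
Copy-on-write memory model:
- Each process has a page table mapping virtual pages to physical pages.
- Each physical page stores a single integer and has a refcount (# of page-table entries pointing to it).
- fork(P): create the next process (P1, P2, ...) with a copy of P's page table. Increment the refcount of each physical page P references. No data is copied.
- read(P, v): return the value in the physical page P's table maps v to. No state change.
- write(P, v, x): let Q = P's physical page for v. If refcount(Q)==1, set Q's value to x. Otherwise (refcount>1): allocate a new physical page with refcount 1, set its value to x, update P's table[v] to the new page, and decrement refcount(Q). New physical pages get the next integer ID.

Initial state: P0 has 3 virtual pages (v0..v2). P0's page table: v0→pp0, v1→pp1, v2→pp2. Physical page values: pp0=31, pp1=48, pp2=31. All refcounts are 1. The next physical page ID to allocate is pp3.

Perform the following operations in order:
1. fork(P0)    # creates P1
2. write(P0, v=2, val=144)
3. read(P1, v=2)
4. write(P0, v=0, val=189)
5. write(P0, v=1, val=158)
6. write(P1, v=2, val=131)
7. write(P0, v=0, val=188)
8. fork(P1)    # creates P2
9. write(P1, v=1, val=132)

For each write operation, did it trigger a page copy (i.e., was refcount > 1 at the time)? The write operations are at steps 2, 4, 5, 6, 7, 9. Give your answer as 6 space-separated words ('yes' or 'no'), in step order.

Op 1: fork(P0) -> P1. 3 ppages; refcounts: pp0:2 pp1:2 pp2:2
Op 2: write(P0, v2, 144). refcount(pp2)=2>1 -> COPY to pp3. 4 ppages; refcounts: pp0:2 pp1:2 pp2:1 pp3:1
Op 3: read(P1, v2) -> 31. No state change.
Op 4: write(P0, v0, 189). refcount(pp0)=2>1 -> COPY to pp4. 5 ppages; refcounts: pp0:1 pp1:2 pp2:1 pp3:1 pp4:1
Op 5: write(P0, v1, 158). refcount(pp1)=2>1 -> COPY to pp5. 6 ppages; refcounts: pp0:1 pp1:1 pp2:1 pp3:1 pp4:1 pp5:1
Op 6: write(P1, v2, 131). refcount(pp2)=1 -> write in place. 6 ppages; refcounts: pp0:1 pp1:1 pp2:1 pp3:1 pp4:1 pp5:1
Op 7: write(P0, v0, 188). refcount(pp4)=1 -> write in place. 6 ppages; refcounts: pp0:1 pp1:1 pp2:1 pp3:1 pp4:1 pp5:1
Op 8: fork(P1) -> P2. 6 ppages; refcounts: pp0:2 pp1:2 pp2:2 pp3:1 pp4:1 pp5:1
Op 9: write(P1, v1, 132). refcount(pp1)=2>1 -> COPY to pp6. 7 ppages; refcounts: pp0:2 pp1:1 pp2:2 pp3:1 pp4:1 pp5:1 pp6:1

yes yes yes no no yes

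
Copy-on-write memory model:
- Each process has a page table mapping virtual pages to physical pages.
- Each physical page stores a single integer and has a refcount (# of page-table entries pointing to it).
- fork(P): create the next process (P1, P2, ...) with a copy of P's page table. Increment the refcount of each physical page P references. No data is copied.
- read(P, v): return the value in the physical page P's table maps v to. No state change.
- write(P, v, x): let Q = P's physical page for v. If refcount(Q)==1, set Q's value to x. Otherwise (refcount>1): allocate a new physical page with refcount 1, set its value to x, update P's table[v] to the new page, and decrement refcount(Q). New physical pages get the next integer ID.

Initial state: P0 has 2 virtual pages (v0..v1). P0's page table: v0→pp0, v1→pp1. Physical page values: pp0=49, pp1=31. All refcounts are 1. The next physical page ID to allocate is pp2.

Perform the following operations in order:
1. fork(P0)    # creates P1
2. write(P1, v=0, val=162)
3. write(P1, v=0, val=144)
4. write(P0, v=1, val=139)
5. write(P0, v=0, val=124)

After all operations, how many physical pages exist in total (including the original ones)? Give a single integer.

Answer: 4

Derivation:
Op 1: fork(P0) -> P1. 2 ppages; refcounts: pp0:2 pp1:2
Op 2: write(P1, v0, 162). refcount(pp0)=2>1 -> COPY to pp2. 3 ppages; refcounts: pp0:1 pp1:2 pp2:1
Op 3: write(P1, v0, 144). refcount(pp2)=1 -> write in place. 3 ppages; refcounts: pp0:1 pp1:2 pp2:1
Op 4: write(P0, v1, 139). refcount(pp1)=2>1 -> COPY to pp3. 4 ppages; refcounts: pp0:1 pp1:1 pp2:1 pp3:1
Op 5: write(P0, v0, 124). refcount(pp0)=1 -> write in place. 4 ppages; refcounts: pp0:1 pp1:1 pp2:1 pp3:1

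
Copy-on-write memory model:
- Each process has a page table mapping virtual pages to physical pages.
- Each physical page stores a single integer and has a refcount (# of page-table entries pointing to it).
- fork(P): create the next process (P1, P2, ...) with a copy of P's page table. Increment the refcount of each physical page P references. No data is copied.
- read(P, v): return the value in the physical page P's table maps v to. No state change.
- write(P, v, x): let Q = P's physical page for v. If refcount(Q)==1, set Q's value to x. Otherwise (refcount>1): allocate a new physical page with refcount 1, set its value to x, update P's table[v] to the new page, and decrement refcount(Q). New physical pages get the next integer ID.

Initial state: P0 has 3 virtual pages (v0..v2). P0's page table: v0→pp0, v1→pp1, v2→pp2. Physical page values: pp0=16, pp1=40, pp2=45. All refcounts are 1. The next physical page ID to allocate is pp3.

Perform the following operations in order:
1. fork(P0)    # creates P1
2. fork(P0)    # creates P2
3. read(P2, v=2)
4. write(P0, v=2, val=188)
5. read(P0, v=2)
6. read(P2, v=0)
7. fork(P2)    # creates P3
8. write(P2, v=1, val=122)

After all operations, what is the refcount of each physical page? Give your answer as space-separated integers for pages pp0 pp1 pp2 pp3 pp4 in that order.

Answer: 4 3 3 1 1

Derivation:
Op 1: fork(P0) -> P1. 3 ppages; refcounts: pp0:2 pp1:2 pp2:2
Op 2: fork(P0) -> P2. 3 ppages; refcounts: pp0:3 pp1:3 pp2:3
Op 3: read(P2, v2) -> 45. No state change.
Op 4: write(P0, v2, 188). refcount(pp2)=3>1 -> COPY to pp3. 4 ppages; refcounts: pp0:3 pp1:3 pp2:2 pp3:1
Op 5: read(P0, v2) -> 188. No state change.
Op 6: read(P2, v0) -> 16. No state change.
Op 7: fork(P2) -> P3. 4 ppages; refcounts: pp0:4 pp1:4 pp2:3 pp3:1
Op 8: write(P2, v1, 122). refcount(pp1)=4>1 -> COPY to pp4. 5 ppages; refcounts: pp0:4 pp1:3 pp2:3 pp3:1 pp4:1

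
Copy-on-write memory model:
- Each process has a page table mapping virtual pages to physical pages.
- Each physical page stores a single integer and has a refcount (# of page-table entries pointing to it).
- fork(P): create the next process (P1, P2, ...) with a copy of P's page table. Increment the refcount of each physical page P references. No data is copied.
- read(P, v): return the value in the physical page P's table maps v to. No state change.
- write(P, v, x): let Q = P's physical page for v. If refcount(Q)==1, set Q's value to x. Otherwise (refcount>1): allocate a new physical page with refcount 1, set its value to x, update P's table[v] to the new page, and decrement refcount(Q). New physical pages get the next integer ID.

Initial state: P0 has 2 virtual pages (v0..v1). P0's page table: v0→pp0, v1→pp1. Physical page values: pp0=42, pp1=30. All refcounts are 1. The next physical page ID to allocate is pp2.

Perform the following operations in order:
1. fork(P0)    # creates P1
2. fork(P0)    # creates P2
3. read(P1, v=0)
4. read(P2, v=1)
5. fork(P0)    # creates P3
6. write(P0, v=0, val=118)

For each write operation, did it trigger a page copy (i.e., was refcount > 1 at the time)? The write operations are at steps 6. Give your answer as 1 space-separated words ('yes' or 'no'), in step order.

Op 1: fork(P0) -> P1. 2 ppages; refcounts: pp0:2 pp1:2
Op 2: fork(P0) -> P2. 2 ppages; refcounts: pp0:3 pp1:3
Op 3: read(P1, v0) -> 42. No state change.
Op 4: read(P2, v1) -> 30. No state change.
Op 5: fork(P0) -> P3. 2 ppages; refcounts: pp0:4 pp1:4
Op 6: write(P0, v0, 118). refcount(pp0)=4>1 -> COPY to pp2. 3 ppages; refcounts: pp0:3 pp1:4 pp2:1

yes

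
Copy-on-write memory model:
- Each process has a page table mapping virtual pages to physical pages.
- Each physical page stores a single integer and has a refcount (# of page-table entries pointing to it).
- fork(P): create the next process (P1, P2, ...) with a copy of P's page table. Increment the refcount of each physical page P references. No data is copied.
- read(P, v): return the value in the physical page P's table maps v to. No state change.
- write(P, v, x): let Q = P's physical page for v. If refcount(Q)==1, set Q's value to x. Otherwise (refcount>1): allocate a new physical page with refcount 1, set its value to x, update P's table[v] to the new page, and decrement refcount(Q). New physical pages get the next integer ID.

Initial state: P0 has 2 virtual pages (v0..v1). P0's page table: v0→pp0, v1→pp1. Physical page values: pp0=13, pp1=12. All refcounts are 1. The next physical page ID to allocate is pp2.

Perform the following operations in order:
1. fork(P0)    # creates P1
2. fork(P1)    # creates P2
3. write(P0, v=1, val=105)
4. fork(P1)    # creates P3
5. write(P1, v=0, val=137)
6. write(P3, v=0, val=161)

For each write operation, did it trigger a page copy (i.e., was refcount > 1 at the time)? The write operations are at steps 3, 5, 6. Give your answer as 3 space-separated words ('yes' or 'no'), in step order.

Op 1: fork(P0) -> P1. 2 ppages; refcounts: pp0:2 pp1:2
Op 2: fork(P1) -> P2. 2 ppages; refcounts: pp0:3 pp1:3
Op 3: write(P0, v1, 105). refcount(pp1)=3>1 -> COPY to pp2. 3 ppages; refcounts: pp0:3 pp1:2 pp2:1
Op 4: fork(P1) -> P3. 3 ppages; refcounts: pp0:4 pp1:3 pp2:1
Op 5: write(P1, v0, 137). refcount(pp0)=4>1 -> COPY to pp3. 4 ppages; refcounts: pp0:3 pp1:3 pp2:1 pp3:1
Op 6: write(P3, v0, 161). refcount(pp0)=3>1 -> COPY to pp4. 5 ppages; refcounts: pp0:2 pp1:3 pp2:1 pp3:1 pp4:1

yes yes yes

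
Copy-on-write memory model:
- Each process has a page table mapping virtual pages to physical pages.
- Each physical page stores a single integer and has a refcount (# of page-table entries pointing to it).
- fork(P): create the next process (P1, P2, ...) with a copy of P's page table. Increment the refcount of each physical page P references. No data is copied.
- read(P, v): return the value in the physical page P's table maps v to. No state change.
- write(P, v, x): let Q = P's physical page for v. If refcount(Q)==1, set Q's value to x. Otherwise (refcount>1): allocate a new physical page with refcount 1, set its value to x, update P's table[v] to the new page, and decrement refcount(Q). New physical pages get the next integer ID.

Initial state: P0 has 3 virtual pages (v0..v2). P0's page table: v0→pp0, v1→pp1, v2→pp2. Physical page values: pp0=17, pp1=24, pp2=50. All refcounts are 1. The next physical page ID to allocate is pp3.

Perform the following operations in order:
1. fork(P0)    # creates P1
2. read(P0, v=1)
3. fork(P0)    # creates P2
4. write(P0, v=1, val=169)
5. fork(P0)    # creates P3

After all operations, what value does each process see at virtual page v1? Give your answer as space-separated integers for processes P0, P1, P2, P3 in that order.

Op 1: fork(P0) -> P1. 3 ppages; refcounts: pp0:2 pp1:2 pp2:2
Op 2: read(P0, v1) -> 24. No state change.
Op 3: fork(P0) -> P2. 3 ppages; refcounts: pp0:3 pp1:3 pp2:3
Op 4: write(P0, v1, 169). refcount(pp1)=3>1 -> COPY to pp3. 4 ppages; refcounts: pp0:3 pp1:2 pp2:3 pp3:1
Op 5: fork(P0) -> P3. 4 ppages; refcounts: pp0:4 pp1:2 pp2:4 pp3:2
P0: v1 -> pp3 = 169
P1: v1 -> pp1 = 24
P2: v1 -> pp1 = 24
P3: v1 -> pp3 = 169

Answer: 169 24 24 169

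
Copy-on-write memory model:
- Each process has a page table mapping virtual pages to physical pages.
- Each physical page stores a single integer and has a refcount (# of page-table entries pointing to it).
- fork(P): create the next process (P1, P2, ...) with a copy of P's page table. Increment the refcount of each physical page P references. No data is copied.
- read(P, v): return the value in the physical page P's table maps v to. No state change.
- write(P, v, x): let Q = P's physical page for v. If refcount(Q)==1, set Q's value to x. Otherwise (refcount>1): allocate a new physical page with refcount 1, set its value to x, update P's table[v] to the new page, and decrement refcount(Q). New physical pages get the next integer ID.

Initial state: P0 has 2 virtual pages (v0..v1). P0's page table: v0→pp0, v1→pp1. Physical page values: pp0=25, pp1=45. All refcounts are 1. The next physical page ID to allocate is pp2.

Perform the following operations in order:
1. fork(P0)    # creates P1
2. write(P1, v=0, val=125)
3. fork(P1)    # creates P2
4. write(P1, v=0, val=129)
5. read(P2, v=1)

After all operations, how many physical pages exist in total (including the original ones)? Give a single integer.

Answer: 4

Derivation:
Op 1: fork(P0) -> P1. 2 ppages; refcounts: pp0:2 pp1:2
Op 2: write(P1, v0, 125). refcount(pp0)=2>1 -> COPY to pp2. 3 ppages; refcounts: pp0:1 pp1:2 pp2:1
Op 3: fork(P1) -> P2. 3 ppages; refcounts: pp0:1 pp1:3 pp2:2
Op 4: write(P1, v0, 129). refcount(pp2)=2>1 -> COPY to pp3. 4 ppages; refcounts: pp0:1 pp1:3 pp2:1 pp3:1
Op 5: read(P2, v1) -> 45. No state change.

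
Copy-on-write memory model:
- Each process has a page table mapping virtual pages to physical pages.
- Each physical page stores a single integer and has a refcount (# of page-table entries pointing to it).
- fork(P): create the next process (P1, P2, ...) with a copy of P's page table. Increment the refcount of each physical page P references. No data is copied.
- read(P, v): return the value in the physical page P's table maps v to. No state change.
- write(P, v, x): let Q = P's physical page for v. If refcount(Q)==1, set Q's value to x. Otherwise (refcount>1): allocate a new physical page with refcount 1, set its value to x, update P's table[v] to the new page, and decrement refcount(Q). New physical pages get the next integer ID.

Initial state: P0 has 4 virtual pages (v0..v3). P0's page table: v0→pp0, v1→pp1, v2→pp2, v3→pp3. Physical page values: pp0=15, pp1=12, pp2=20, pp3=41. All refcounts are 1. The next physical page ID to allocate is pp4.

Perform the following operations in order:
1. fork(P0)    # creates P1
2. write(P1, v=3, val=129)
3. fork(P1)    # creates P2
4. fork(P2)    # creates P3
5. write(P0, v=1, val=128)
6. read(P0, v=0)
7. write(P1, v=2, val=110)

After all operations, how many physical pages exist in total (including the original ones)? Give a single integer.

Answer: 7

Derivation:
Op 1: fork(P0) -> P1. 4 ppages; refcounts: pp0:2 pp1:2 pp2:2 pp3:2
Op 2: write(P1, v3, 129). refcount(pp3)=2>1 -> COPY to pp4. 5 ppages; refcounts: pp0:2 pp1:2 pp2:2 pp3:1 pp4:1
Op 3: fork(P1) -> P2. 5 ppages; refcounts: pp0:3 pp1:3 pp2:3 pp3:1 pp4:2
Op 4: fork(P2) -> P3. 5 ppages; refcounts: pp0:4 pp1:4 pp2:4 pp3:1 pp4:3
Op 5: write(P0, v1, 128). refcount(pp1)=4>1 -> COPY to pp5. 6 ppages; refcounts: pp0:4 pp1:3 pp2:4 pp3:1 pp4:3 pp5:1
Op 6: read(P0, v0) -> 15. No state change.
Op 7: write(P1, v2, 110). refcount(pp2)=4>1 -> COPY to pp6. 7 ppages; refcounts: pp0:4 pp1:3 pp2:3 pp3:1 pp4:3 pp5:1 pp6:1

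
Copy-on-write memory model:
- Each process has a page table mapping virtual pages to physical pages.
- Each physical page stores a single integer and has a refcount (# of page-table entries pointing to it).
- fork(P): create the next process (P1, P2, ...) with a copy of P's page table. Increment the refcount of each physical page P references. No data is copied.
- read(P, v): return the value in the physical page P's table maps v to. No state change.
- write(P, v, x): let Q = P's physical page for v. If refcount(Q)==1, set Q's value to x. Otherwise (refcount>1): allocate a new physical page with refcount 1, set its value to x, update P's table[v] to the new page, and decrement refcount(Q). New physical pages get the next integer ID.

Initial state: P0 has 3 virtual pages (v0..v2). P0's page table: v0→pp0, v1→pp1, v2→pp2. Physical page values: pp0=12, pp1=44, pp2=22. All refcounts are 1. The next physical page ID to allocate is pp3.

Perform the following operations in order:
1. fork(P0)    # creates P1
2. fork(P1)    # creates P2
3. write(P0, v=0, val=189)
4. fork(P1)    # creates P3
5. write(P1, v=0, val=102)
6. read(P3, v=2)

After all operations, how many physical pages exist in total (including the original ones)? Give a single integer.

Op 1: fork(P0) -> P1. 3 ppages; refcounts: pp0:2 pp1:2 pp2:2
Op 2: fork(P1) -> P2. 3 ppages; refcounts: pp0:3 pp1:3 pp2:3
Op 3: write(P0, v0, 189). refcount(pp0)=3>1 -> COPY to pp3. 4 ppages; refcounts: pp0:2 pp1:3 pp2:3 pp3:1
Op 4: fork(P1) -> P3. 4 ppages; refcounts: pp0:3 pp1:4 pp2:4 pp3:1
Op 5: write(P1, v0, 102). refcount(pp0)=3>1 -> COPY to pp4. 5 ppages; refcounts: pp0:2 pp1:4 pp2:4 pp3:1 pp4:1
Op 6: read(P3, v2) -> 22. No state change.

Answer: 5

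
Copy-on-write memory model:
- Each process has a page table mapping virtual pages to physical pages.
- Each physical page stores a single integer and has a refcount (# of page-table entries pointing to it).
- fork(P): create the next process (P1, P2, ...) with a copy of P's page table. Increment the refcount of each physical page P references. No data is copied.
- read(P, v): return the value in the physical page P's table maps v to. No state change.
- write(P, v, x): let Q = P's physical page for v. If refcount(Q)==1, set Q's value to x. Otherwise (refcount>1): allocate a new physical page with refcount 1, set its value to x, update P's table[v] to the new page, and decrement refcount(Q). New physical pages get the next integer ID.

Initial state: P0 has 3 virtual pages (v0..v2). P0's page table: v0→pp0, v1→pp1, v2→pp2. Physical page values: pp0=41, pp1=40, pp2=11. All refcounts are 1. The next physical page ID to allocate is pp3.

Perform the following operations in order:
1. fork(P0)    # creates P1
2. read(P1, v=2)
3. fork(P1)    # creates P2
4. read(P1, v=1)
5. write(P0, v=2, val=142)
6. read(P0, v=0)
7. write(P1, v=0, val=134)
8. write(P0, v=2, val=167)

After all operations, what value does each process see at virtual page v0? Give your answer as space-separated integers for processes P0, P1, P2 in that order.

Op 1: fork(P0) -> P1. 3 ppages; refcounts: pp0:2 pp1:2 pp2:2
Op 2: read(P1, v2) -> 11. No state change.
Op 3: fork(P1) -> P2. 3 ppages; refcounts: pp0:3 pp1:3 pp2:3
Op 4: read(P1, v1) -> 40. No state change.
Op 5: write(P0, v2, 142). refcount(pp2)=3>1 -> COPY to pp3. 4 ppages; refcounts: pp0:3 pp1:3 pp2:2 pp3:1
Op 6: read(P0, v0) -> 41. No state change.
Op 7: write(P1, v0, 134). refcount(pp0)=3>1 -> COPY to pp4. 5 ppages; refcounts: pp0:2 pp1:3 pp2:2 pp3:1 pp4:1
Op 8: write(P0, v2, 167). refcount(pp3)=1 -> write in place. 5 ppages; refcounts: pp0:2 pp1:3 pp2:2 pp3:1 pp4:1
P0: v0 -> pp0 = 41
P1: v0 -> pp4 = 134
P2: v0 -> pp0 = 41

Answer: 41 134 41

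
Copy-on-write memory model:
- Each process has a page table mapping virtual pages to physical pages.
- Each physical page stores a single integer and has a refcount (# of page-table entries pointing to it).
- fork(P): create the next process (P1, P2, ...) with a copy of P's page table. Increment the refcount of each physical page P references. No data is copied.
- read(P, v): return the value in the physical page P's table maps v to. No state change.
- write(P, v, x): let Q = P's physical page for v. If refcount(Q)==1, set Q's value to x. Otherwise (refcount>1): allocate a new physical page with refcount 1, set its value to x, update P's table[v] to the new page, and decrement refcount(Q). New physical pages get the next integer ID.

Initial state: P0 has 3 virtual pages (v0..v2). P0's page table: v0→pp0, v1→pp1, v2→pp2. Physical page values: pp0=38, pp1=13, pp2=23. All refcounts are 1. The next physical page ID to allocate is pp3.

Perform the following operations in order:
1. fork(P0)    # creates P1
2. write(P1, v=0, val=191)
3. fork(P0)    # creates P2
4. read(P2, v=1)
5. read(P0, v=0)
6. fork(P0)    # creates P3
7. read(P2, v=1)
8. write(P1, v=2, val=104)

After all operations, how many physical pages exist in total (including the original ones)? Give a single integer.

Answer: 5

Derivation:
Op 1: fork(P0) -> P1. 3 ppages; refcounts: pp0:2 pp1:2 pp2:2
Op 2: write(P1, v0, 191). refcount(pp0)=2>1 -> COPY to pp3. 4 ppages; refcounts: pp0:1 pp1:2 pp2:2 pp3:1
Op 3: fork(P0) -> P2. 4 ppages; refcounts: pp0:2 pp1:3 pp2:3 pp3:1
Op 4: read(P2, v1) -> 13. No state change.
Op 5: read(P0, v0) -> 38. No state change.
Op 6: fork(P0) -> P3. 4 ppages; refcounts: pp0:3 pp1:4 pp2:4 pp3:1
Op 7: read(P2, v1) -> 13. No state change.
Op 8: write(P1, v2, 104). refcount(pp2)=4>1 -> COPY to pp4. 5 ppages; refcounts: pp0:3 pp1:4 pp2:3 pp3:1 pp4:1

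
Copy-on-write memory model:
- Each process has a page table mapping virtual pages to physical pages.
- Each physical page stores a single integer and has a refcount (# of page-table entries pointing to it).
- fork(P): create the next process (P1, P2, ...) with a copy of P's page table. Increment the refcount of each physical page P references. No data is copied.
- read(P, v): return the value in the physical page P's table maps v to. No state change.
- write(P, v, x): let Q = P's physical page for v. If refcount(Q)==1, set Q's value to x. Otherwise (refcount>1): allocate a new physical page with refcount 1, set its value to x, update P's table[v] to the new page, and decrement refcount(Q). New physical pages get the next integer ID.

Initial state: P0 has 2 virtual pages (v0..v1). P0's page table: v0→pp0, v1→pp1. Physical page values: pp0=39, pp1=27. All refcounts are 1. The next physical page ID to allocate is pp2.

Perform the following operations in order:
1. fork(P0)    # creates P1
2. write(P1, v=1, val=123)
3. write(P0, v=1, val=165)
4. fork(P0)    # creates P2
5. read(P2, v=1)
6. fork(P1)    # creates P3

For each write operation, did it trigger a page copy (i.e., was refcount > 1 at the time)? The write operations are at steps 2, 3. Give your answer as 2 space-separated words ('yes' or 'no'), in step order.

Op 1: fork(P0) -> P1. 2 ppages; refcounts: pp0:2 pp1:2
Op 2: write(P1, v1, 123). refcount(pp1)=2>1 -> COPY to pp2. 3 ppages; refcounts: pp0:2 pp1:1 pp2:1
Op 3: write(P0, v1, 165). refcount(pp1)=1 -> write in place. 3 ppages; refcounts: pp0:2 pp1:1 pp2:1
Op 4: fork(P0) -> P2. 3 ppages; refcounts: pp0:3 pp1:2 pp2:1
Op 5: read(P2, v1) -> 165. No state change.
Op 6: fork(P1) -> P3. 3 ppages; refcounts: pp0:4 pp1:2 pp2:2

yes no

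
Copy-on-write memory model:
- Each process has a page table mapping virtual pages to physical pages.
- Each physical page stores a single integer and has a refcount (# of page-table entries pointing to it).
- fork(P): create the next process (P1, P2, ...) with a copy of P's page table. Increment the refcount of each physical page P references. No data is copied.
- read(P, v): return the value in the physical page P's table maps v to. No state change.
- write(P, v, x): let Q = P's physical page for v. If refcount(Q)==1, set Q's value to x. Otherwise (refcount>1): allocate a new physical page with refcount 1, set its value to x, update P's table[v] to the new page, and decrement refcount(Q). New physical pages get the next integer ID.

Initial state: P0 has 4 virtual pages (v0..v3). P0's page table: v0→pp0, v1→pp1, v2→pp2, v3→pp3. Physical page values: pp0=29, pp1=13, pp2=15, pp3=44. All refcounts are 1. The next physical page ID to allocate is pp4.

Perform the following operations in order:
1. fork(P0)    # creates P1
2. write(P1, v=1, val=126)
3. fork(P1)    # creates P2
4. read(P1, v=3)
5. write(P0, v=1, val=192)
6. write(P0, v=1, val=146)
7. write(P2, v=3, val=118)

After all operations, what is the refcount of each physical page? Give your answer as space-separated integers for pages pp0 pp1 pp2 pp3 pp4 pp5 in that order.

Answer: 3 1 3 2 2 1

Derivation:
Op 1: fork(P0) -> P1. 4 ppages; refcounts: pp0:2 pp1:2 pp2:2 pp3:2
Op 2: write(P1, v1, 126). refcount(pp1)=2>1 -> COPY to pp4. 5 ppages; refcounts: pp0:2 pp1:1 pp2:2 pp3:2 pp4:1
Op 3: fork(P1) -> P2. 5 ppages; refcounts: pp0:3 pp1:1 pp2:3 pp3:3 pp4:2
Op 4: read(P1, v3) -> 44. No state change.
Op 5: write(P0, v1, 192). refcount(pp1)=1 -> write in place. 5 ppages; refcounts: pp0:3 pp1:1 pp2:3 pp3:3 pp4:2
Op 6: write(P0, v1, 146). refcount(pp1)=1 -> write in place. 5 ppages; refcounts: pp0:3 pp1:1 pp2:3 pp3:3 pp4:2
Op 7: write(P2, v3, 118). refcount(pp3)=3>1 -> COPY to pp5. 6 ppages; refcounts: pp0:3 pp1:1 pp2:3 pp3:2 pp4:2 pp5:1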